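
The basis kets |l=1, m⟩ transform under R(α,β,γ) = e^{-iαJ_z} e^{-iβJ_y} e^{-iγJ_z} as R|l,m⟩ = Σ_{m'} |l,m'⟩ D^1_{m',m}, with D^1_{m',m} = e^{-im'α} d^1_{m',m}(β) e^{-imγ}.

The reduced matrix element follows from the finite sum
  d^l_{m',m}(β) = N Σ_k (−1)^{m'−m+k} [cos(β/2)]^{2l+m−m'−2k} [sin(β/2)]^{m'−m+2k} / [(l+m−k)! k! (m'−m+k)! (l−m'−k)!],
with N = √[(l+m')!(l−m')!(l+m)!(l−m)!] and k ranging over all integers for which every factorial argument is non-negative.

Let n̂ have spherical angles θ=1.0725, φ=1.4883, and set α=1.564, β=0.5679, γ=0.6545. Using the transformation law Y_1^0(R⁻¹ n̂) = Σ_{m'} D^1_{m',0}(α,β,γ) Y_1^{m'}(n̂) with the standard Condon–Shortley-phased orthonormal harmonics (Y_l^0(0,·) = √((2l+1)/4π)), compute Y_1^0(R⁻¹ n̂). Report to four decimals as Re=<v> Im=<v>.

Need the full column D^1_{m',0} for m'=−1..1 at α=1.5640, β=0.5679, γ=0.6545.
cos(β/2)=0.959956, sin(β/2)=0.280150
d^1_{-1,0}: single k=1 term ⇒ +0.380326;  D = +0.002585+0.380318i
d^1_{0,0}: k∈[0..1] ⇒ +0.921516 -0.078484 = +0.843032;  D = +0.843032+0.000000i
d^1_{1,0}: single k=0 term ⇒ -0.380326;  D = -0.002585+0.380318i
Y_1^{m'}(θ=1.0725,φ=1.4883) and Σ D·Y over m':
  (+0.0026+0.3803i)·(+0.0250-0.3024i)  (+0.8430+0.0000i)·(+0.2335+0.0000i)  (-0.0026+0.3803i)·(-0.0250-0.3024i)
Y_1^0(R⁻¹ n̂) = +0.427046+0.000000i

Re=0.4270 Im=0.0000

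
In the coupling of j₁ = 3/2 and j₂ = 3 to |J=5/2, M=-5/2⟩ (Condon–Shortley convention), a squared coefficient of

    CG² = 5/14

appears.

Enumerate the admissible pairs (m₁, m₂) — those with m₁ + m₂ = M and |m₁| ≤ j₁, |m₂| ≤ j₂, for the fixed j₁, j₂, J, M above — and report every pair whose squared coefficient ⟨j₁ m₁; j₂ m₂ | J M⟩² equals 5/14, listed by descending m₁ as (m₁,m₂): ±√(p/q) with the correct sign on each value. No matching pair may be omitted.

(-1/2,-2): −√(5/14)

Admissible pairs with m₁+m₂ = M = -5/2: (-3/2,-1), (-1/2,-2), (1/2,-3)
  (m₁,m₂)=(1/2,-3): CG² = 15/28, CG = +√(15/28)
  (m₁,m₂)=(-1/2,-2): CG² = 5/14, CG = −√(5/14)   ← matches the target
  (m₁,m₂)=(-3/2,-1): CG² = 3/28, CG = +√(3/28)
Pairs with CG² = 5/14: (-1/2,-2): −√(5/14)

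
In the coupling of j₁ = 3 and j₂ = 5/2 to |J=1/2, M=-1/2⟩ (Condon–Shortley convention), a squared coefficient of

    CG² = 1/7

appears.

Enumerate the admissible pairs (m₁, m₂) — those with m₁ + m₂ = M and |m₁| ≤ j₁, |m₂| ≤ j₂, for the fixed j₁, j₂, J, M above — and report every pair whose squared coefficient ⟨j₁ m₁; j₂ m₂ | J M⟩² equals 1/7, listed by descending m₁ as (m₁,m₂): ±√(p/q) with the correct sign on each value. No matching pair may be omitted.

(0,-1/2): +√(1/7)

Admissible pairs with m₁+m₂ = M = -1/2: (-3,5/2), (-2,3/2), (-1,1/2), (0,-1/2), (1,-3/2), (2,-5/2)
  (m₁,m₂)=(2,-5/2): CG² = 1/21, CG = +√(1/21)
  (m₁,m₂)=(1,-3/2): CG² = 2/21, CG = −√(2/21)
  (m₁,m₂)=(0,-1/2): CG² = 1/7, CG = +√(1/7)   ← matches the target
  (m₁,m₂)=(-1,1/2): CG² = 4/21, CG = −√(4/21)
  (m₁,m₂)=(-2,3/2): CG² = 5/21, CG = +√(5/21)
  (m₁,m₂)=(-3,5/2): CG² = 2/7, CG = −√(2/7)
Pairs with CG² = 1/7: (0,-1/2): +√(1/7)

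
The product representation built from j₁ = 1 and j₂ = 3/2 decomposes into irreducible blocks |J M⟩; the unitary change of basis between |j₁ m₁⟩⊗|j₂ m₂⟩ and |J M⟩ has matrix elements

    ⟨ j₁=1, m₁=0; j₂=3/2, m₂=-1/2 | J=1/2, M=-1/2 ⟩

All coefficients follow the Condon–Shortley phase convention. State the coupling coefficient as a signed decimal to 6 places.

√[2·2!0!1!/4! · 1!1!1!2!0!1!] = √(1/3)
  +(−1)^1/∏(1,1,0,0,0,1)! = -1  (running -1)
⟨..|..⟩ = √(1/3)·(-1) = -0.577350

−√(1/3) ≈ -0.577350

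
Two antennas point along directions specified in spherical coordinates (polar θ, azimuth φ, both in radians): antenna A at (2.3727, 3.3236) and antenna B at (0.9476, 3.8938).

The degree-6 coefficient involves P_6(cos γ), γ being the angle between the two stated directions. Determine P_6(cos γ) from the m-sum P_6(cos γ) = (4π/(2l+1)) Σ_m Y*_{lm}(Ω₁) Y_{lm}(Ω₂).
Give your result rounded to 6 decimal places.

Term-by-term m-sum for l=6 (normalisation 4π/13 = 0.966644):
  term(m=-6) = -0.00727 + 0.00209j   from Y*(Ω₁)=0.02515 + 0.04846j, Y(Ω₂)=-0.02740 + 0.13575j
  term(m=-5) = 0.06458 + 0.01931j   from Y*(Ω₁)=0.11998 + 0.15435j, Y(Ω₂)=0.28074 - 0.20019j
  term(m=-4) = -0.10845 - 0.12617j   from Y*(Ω₁)=0.29147 + 0.25981j, Y(Ω₂)=-0.42235 - 0.05640j
  term(m=-3) = 0.00894 + 0.06354j   from Y*(Ω₁)=0.36067 + 0.21916j, Y(Ω₂)=0.09629 + 0.11766j
  term(m=-2) = -0.00931 + 0.02027j   from Y*(Ω₁)=0.07454 + 0.02840j, Y(Ω₂)=-0.01855 + 0.27908j
  term(m=-1) = -0.07955 + 0.05101j   from Y*(Ω₁)=-0.34249 - 0.06303j, Y(Ω₂)=0.19815 - 0.18542j
  term(m=+0) = -0.04019 + 0.00000j   from Y*(Ω₁)=-0.18892 + 0.00000j, Y(Ω₂)=0.21276 + 0.00000j
  term(m=+1) = -0.07955 - 0.05101j   from Y*(Ω₁)=0.34249 - 0.06303j, Y(Ω₂)=-0.19815 - 0.18542j
  term(m=+2) = -0.00931 - 0.02027j   from Y*(Ω₁)=0.07454 - 0.02840j, Y(Ω₂)=-0.01855 - 0.27908j
  term(m=+3) = 0.00894 - 0.06354j   from Y*(Ω₁)=-0.36067 + 0.21916j, Y(Ω₂)=-0.09629 + 0.11766j
  term(m=+4) = -0.10845 + 0.12617j   from Y*(Ω₁)=0.29147 - 0.25981j, Y(Ω₂)=-0.42235 + 0.05640j
  term(m=+5) = 0.06458 - 0.01931j   from Y*(Ω₁)=-0.11998 + 0.15435j, Y(Ω₂)=-0.28074 - 0.20019j
  term(m=+6) = -0.00727 - 0.00209j   from Y*(Ω₁)=0.02515 - 0.04846j, Y(Ω₂)=-0.02740 - 0.13575j
Total Σ_m = -0.30230 - 0.00000j. Multiply by 0.966644: -0.29222 - 0.00000j. P_6(cos γ) = -0.292219

-0.292219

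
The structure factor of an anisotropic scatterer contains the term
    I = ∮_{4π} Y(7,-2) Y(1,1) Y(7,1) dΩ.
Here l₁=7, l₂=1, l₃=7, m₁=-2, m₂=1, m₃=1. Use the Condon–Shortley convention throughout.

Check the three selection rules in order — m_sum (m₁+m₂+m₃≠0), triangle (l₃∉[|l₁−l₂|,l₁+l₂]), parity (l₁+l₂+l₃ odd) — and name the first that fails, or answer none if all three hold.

azimuthal sum: -2 + 1 + 1 = 0  ✓
6 ≤ 7 ≤ 8 (triangle on l)  ✓
L = 7 + 1 + 7 = 15 (odd)  ✗

parity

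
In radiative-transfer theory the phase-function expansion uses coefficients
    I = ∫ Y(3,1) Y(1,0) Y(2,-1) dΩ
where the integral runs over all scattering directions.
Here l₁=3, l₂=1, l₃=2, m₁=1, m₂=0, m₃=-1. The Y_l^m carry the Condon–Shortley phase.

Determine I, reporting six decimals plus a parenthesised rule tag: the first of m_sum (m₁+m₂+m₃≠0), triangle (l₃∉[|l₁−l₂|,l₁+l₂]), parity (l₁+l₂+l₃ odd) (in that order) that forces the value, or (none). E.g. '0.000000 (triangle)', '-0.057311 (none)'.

-0.233597 (none)

Checks pass: Σm=0; 6 even; l₃=2∈[2,4].
(2·3+1)(2·1+1)(2·2+1) = 105
Δ: 2! 4! 0! / 7! → 1/105
sum: t=1:−1/4 = -1/4
3j²(3 1 2; 0 0 0) = Δ·Π!·Σ² = 3/35  (sign -1)
sum: t=1:−1/6 = -1/6
3j²(3 1 2; 1 0 -1) = Δ·Π!·Σ² = 8/105  (sign +1)
combine: 4πI² = 105·3/35·8/105 = 24/35
take √, sign -1: I = -0.23359668
No selection rule forces the value: the integral is nonzero (none).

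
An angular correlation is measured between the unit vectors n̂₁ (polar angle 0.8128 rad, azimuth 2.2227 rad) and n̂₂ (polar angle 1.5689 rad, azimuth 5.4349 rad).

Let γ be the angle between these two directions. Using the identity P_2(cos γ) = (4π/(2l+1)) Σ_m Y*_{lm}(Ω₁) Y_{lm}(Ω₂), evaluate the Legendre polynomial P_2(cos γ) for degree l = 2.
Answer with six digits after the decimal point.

0.284311

Addition theorem: P_2(cos γ) = (4π/5) Σ_m Y*_{lm}(Ω₁) Y_{lm}(Ω₂), m = −2…2:
  term(m=-2) = 0.07791 - 0.01108j   from Y*(Ω₁)=-0.05375 - 0.19650j, Y(Ω₂)=-0.04846 + 0.38322j
  term(m=-1) = -0.00056 + 0.00004j   from Y*(Ω₁)=-0.23400 + 0.30660j, Y(Ω₂)=0.00097 + 0.00110j
  term(m=+0) = -0.04156 + 0.00000j   from Y*(Ω₁)=0.13178 + 0.00000j, Y(Ω₂)=-0.31539 + 0.00000j
  term(m=+1) = -0.00056 - 0.00004j   from Y*(Ω₁)=0.23400 + 0.30660j, Y(Ω₂)=-0.00097 + 0.00110j
  term(m=+2) = 0.07791 + 0.01108j   from Y*(Ω₁)=-0.05375 + 0.19650j, Y(Ω₂)=-0.04846 - 0.38322j
Σ over m = 0.11312 + 0.00000j; ×(4π/5) → 0.28431 + 0.00000j. Real part: 0.284311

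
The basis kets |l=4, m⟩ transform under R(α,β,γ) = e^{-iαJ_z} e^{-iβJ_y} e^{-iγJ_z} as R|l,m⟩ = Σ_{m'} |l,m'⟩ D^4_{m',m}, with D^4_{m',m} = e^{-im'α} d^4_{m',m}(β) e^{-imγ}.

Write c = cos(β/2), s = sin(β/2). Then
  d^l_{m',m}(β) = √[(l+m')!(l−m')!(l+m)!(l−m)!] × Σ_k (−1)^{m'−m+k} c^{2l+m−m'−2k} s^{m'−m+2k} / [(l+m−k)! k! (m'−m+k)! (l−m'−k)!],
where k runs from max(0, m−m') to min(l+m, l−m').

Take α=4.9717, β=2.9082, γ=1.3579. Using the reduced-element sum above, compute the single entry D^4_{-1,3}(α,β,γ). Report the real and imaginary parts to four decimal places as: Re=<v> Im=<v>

First d^4_{-1,3}(β=2.9082), then the phase factors e^{-i(-1)α} and e^{-i(3)γ}:
c=cos(2.908200/2)=0.116432, s=sin(2.908200/2)=0.993199; N=√[6·120·5040·1]=1904.940944
Admissible k: 4..5 (factorial args all ≥0)
  k=4: (−1)^0·1904.9409/(144)·0.1164^4·0.9932^4 = +0.002366
  k=5: (−1)^1·1904.9409/(240)·0.1164^2·0.9932^6 = -0.103283
d^4_{-1,3}(2.9082) = +0.002366 -0.103283 = -0.100917
Attach z-rotation phases: D = e^{-i(-1)(4.9717)}·(-0.100917)·e^{-i(3)(1.3579)} = -0.062889-0.078926i

Re=-0.0629 Im=-0.0789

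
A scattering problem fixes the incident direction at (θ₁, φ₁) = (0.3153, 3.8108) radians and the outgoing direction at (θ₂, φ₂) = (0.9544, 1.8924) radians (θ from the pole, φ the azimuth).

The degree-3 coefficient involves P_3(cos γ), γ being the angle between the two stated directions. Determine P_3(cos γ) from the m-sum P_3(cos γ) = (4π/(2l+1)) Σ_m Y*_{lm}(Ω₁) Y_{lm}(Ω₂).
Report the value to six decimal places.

-0.446324

Summing Y*_{l m}(θ₁,φ₁)·Y_{l m}(θ₂,φ₂) over m ∈ [−3, 3]; prefactor 4π/(2·3+1) = 1.795196:
  m=-3: (0.005264, -0.011273) × (0.186306, 0.129103) = (0.002436, -0.001421)  (running Σ = (0.002436, -0.001421))
  m=-2: (0.021517, 0.090921) × (-0.314758, 0.235924) = (-0.028223, -0.023542)  (running Σ = (-0.025787, -0.024963))
  m=-1: (-0.276618, -0.218795) × (-0.055930, -0.167871) = (-0.021258, 0.058673)  (running Σ = (-0.047045, 0.033711))
  m=0: (0.538976, -0.000000) × (-0.286711, 0.000000) = (-0.154530, 0.000000)  (running Σ = (-0.201576, 0.033711))
  m=1: (0.276618, -0.218795) × (0.055930, -0.167871) = (-0.021258, -0.058673)  (running Σ = (-0.222834, -0.024963))
  m=2: (0.021517, -0.090921) × (-0.314758, -0.235924) = (-0.028223, 0.023542)  (running Σ = (-0.251057, -0.001421))
  m=3: (-0.005264, -0.011273) × (-0.186306, 0.129103) = (0.002436, 0.001421)  (running Σ = (-0.248621, -0.000000))
Σ over m = (-0.248621, -0.000000); ×(4π/7) → (-0.446324, -0.000000). Real part: -0.446324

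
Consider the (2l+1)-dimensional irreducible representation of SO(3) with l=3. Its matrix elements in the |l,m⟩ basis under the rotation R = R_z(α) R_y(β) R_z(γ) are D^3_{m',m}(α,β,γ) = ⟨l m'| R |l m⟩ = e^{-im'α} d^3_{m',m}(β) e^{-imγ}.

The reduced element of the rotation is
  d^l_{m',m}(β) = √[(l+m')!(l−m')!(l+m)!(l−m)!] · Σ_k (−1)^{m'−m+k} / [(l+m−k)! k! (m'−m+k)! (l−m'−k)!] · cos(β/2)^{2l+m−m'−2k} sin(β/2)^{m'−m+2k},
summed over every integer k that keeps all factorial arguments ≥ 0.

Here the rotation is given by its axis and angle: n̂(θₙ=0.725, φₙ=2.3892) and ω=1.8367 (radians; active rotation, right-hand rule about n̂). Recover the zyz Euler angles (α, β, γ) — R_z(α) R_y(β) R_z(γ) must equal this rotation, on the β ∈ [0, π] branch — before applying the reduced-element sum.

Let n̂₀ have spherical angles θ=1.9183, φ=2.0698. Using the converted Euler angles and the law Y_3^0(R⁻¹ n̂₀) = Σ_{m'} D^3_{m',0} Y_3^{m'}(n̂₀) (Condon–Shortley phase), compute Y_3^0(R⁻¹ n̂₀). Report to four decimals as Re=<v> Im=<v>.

Axis–angle → zyz. n̂ = (sinθₙcosφₙ, sinθₙsinφₙ, cosθₙ) = (-0.484126, +0.453178, +0.748499), ω = 1.8367.
R = I cosω + sinω [n̂]ₓ + (1−cosω) n̂n̂ᵀ gives
  R = [+0.033187, -0.999242, -0.020340; +0.445145, -0.003443, +0.895452; -0.894843, -0.038771, +0.444694]
β = atan2(√(R₁₃²+R₂₃²), R₃₃) = 1.109964; α = atan2(R₂₃, R₁₃) mod 2π = 1.593507; γ = atan2(R₃₂, −R₃₁) mod 2π = 6.239885
Need the full column D^3_{m',0} for m'=−3..3 at α=1.5935, β=1.1100, γ=6.2399.
cos(β/2)=0.849910, sin(β/2)=0.526928
d^3_{-3,0}: single k=3 term ⇒ +0.401687;  D = +0.027347-0.400755i
d^3_{-2,0}: k∈[2..3] ⇒ +0.793514 -0.305008 = +0.488506;  D = -0.488002-0.022181i
d^3_{-1,0}: k∈[1..3] ⇒ +0.809480 -0.933436 +0.119597 = -0.004358;  D = +0.000099-0.004357i
d^3_{0,0}: k∈[0..3] ⇒ +0.376910 -1.303877 +0.501180 -0.021405 = -0.447192;  D = -0.447192+0.000000i
d^3_{1,0}: k∈[0..2] ⇒ -0.809480 +0.933436 -0.119597 = +0.004358;  D = -0.000099-0.004357i
d^3_{2,0}: k∈[0..1] ⇒ +0.793514 -0.305008 = +0.488506;  D = -0.488002+0.022181i
d^3_{3,0}: single k=0 term ⇒ -0.401687;  D = -0.027347-0.400755i
Y_3^{m'}(θ=1.9183,φ=2.0698) and Σ D·Y over m':
  (+0.0273-0.4008i)·(+0.3458+0.0256i)  (-0.4880-0.0222i)·(+0.1668-0.2586i)  (+0.0001-0.0044i)·(+0.0611+0.1121i)  (-0.4472+0.0000i)·(+0.3076+0.0000i)  (-0.0001-0.0044i)·(-0.0611+0.1121i)  (-0.4880+0.0222i)·(+0.1668+0.2586i)  (-0.0273-0.4008i)·(-0.3458+0.0256i)
Y_3^0(R⁻¹ n̂) = -0.271368+0.000000i

Re=-0.2714 Im=0.0000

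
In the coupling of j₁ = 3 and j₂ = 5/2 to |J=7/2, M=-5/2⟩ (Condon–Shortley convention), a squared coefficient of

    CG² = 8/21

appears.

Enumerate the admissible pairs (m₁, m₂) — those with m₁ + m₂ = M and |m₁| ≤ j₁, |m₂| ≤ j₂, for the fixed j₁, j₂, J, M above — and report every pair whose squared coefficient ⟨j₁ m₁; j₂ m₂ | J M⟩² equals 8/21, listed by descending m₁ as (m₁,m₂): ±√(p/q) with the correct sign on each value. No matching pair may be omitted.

(0,-5/2): +√(8/21)

Admissible pairs with m₁+m₂ = M = -5/2: (-3,1/2), (-2,-1/2), (-1,-3/2), (0,-5/2)
  (m₁,m₂)=(0,-5/2): CG² = 8/21, CG = +√(8/21)   ← matches the target
  (m₁,m₂)=(-1,-3/2): CG² = 10/63, CG = −√(10/63)
  (m₁,m₂)=(-2,-1/2): CG² = 2/63, CG = −√(2/63)
  (m₁,m₂)=(-3,1/2): CG² = 3/7, CG = +√(3/7)
Pairs with CG² = 8/21: (0,-5/2): +√(8/21)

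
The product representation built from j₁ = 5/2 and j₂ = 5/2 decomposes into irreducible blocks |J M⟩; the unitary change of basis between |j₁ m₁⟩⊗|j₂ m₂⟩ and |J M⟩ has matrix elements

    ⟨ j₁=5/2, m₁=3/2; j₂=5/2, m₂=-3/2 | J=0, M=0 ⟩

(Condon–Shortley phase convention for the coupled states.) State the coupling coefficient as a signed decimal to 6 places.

triangle: 5!·0!·0!/6! = 120/720
(j±m)!: 4!·1!·1!·4!·0!·0! = 576
prefactor² = (2J+1)·Δ·N² = 96
  k=1: −1/(1!·4!·0!·0!·0!·0!) = -1/24
Σ = -1/24  ⇒  CG² = 96·(-1/24)² = 1/6
CG = −√(1/6) = -0.408248

−√(1/6) = -0.408248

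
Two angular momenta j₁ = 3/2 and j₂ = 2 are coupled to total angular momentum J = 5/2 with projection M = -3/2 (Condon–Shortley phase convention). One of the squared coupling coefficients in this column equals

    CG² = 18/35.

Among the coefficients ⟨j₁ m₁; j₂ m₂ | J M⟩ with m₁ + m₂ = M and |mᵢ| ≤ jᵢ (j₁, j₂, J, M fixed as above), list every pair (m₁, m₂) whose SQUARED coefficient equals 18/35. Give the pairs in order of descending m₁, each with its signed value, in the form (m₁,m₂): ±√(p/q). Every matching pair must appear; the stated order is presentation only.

Admissible pairs with m₁+m₂ = M = -3/2: (-3/2,0), (-1/2,-1), (1/2,-2)
  (m₁,m₂)=(1/2,-2): CG² = 16/35, CG = +√(16/35)
  (m₁,m₂)=(-1/2,-1): CG² = 1/35, CG = +√(1/35)
  (m₁,m₂)=(-3/2,0): CG² = 18/35, CG = −√(18/35)   ← matches the target
Pairs with CG² = 18/35: (-3/2,0): −√(18/35)

(-3/2,0): −√(18/35)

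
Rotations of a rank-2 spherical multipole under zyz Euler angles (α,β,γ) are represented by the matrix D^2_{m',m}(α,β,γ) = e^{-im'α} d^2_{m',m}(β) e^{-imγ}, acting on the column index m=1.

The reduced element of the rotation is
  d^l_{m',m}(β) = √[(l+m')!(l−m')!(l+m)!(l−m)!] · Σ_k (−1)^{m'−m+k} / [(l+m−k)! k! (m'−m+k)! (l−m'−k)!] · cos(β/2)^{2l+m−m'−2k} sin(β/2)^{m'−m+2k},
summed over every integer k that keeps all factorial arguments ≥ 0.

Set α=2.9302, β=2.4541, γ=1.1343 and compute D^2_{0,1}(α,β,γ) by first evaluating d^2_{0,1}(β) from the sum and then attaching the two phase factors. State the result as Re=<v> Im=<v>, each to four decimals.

Re=-0.2539 Im=0.5444

D^2_{0,1}(2.9302,2.4541,1.1343) = e^{-i·0·2.9302}·d^2_{0,1}(2.4541)·e^{-i·1·1.1343}. Compute d first:
With c≡cos(β/2)=0.337017 and s≡sin(β/2)=0.941499, N=[2·2·6·1]^{1/2}=4.898979
k∈{1,2} keeps every argument non-negative
  k=1: (−1)^0·4.8990/(2)·0.3370^3·0.9415^1 = +0.088277
  k=2: (−1)^1·4.8990/(2)·0.3370^1·0.9415^3 = -0.688947
d^2_{0,1}(2.4541) = +0.088277 -0.688947 = -0.600670
Attach z-rotation phases: D = e^{-i(0)(2.9302)}·(-0.600670)·e^{-i(1)(1.1343)} = -0.253943+0.544350i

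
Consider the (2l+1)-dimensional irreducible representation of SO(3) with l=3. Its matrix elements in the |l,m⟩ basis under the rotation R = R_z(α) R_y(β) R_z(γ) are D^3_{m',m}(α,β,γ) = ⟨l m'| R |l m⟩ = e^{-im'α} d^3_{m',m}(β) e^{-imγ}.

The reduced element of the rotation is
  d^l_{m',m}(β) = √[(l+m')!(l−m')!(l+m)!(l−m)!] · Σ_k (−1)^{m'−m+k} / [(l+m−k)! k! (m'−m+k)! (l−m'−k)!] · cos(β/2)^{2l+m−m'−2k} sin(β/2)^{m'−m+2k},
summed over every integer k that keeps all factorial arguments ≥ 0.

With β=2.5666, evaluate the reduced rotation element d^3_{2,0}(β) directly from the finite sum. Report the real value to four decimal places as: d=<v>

d=-0.3399

d^3_{2,0}(β=2.5666) via the finite sum:
c=cos(2.566600/2)=0.283552, s=sin(2.566600/2)=0.958957; N=√[120·1·6·6]=65.726707
k: max(0,(0)−(2))=0 … min(3+(0),3−(2))=1
  k=0: (−1)^2·65.7267/(12)·0.2836^4·0.9590^2 = +0.032560
  k=1: (−1)^3·65.7267/(12)·0.2836^2·0.9590^4 = -0.372411
d^3_{2,0}(2.5666) = +0.032560 -0.372411 = -0.339851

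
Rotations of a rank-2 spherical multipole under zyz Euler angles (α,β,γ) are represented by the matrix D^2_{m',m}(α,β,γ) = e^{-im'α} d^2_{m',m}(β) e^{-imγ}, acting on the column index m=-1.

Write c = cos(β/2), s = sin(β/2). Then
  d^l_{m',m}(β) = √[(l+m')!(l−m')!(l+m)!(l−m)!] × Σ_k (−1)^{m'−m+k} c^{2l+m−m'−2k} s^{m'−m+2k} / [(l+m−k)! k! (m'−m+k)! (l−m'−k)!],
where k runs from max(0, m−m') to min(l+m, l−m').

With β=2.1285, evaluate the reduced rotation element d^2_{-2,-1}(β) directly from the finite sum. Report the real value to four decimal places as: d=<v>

d^2_{-2,-1}(β=2.1285) via the finite sum:
c=cos(2.128500/2)=0.485160, s=sin(2.128500/2)=0.874425; N=√[1·24·1·6]=12.000000
k: max(0,(-1)−(-2))=1 … min(2+(-1),2−(-2))=1
  k=1: (−1)^0·12.0000/(6)·0.4852^3·0.8744^1 = +0.199714
d^2_{-2,-1}(2.1285) = +0.199714

d=0.1997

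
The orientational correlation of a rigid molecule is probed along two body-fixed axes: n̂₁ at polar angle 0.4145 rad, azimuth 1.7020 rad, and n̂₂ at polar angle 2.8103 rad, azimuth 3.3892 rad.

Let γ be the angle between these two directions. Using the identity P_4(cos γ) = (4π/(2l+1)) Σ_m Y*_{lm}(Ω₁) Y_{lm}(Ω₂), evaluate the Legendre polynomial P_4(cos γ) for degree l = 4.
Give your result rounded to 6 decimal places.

Expand P_4 via completeness: Σ_{m} conj(Y_{4,m}) at Ω₁ times Y_{4,m} at Ω₂ —
  m=-4: Y*=+0.010075+0.005833i  Y=+0.002716-0.004142i  product +0.000052-0.000026i
  m=-3: Y*=+0.028702-0.069113i  Y=+0.030001-0.027549i  product -0.001043-0.002864i
  m=-2: Y*=-0.254908-0.068469i  Y=+0.163779-0.088458i  product -0.047805+0.011335i
  m=-1: Y*=-0.065358+0.495281i  Y=+0.459818-0.116240i  product +0.027518+0.235336i
  m=+0: Y*=+0.257376-0.000000i  Y=+0.440052+0.000000i  product +0.113259+0.000000i
  m=+1: Y*=+0.065358+0.495281i  Y=-0.459818-0.116240i  product +0.027518-0.235336i
  m=+2: Y*=-0.254908+0.068469i  Y=+0.163779+0.088458i  product -0.047805-0.011335i
  m=+3: Y*=-0.028702-0.069113i  Y=-0.030001-0.027549i  product -0.001043+0.002864i
  m=+4: Y*=+0.010075-0.005833i  Y=+0.002716+0.004142i  product +0.000052+0.000026i
Σ over m = +0.070703-0.000000i; ×(4π/9) → +0.098720-0.000000i. Real part: 0.098720

0.098720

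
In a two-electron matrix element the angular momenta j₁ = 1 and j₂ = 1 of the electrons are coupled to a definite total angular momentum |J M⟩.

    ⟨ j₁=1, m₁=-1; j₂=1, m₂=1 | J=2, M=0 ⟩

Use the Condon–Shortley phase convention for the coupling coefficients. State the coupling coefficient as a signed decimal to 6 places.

+√(1/6) = +0.408248

j₁+j₂−J=0  J+j₁−j₂=2  J−j₁+j₂=2  j₁+j₂+J+1=5
(j₁±m₁, j₂±m₂, J±M) = (0,2,2,0,2,2)
P² = 8/3
sum k=0..0:
  [0] +1/4 = 1/4
S = 1/4
C² = P²·S² = 1/6 ; C = +0.408248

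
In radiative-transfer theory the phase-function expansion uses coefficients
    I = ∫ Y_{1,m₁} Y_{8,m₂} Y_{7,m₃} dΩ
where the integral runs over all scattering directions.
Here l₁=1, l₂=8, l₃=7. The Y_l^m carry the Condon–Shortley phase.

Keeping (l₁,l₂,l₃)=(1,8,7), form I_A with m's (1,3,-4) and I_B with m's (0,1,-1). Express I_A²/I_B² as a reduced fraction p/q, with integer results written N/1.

10/63

Same 1,8,7: normalisation and zero-m 3j drop out of the ratio.
A: Δ: 2! 0! 14! / 17! → 1/2040; sum: t=0:+1/479001600 = 1/479001600; 3j²(1 8 7; 1 3 -4) = Δ·Π!·Σ² = 1/204  (sign -1)
B: Δ: 2! 0! 14! / 17! → 1/2040; sum: t=1:−1/29030400 = -1/29030400; 3j²(1 8 7; 0 1 -1) = Δ·Π!·Σ² = 21/680  (sign -1)
I_A²/I_B² = (1/204)/(21/680) = 10/63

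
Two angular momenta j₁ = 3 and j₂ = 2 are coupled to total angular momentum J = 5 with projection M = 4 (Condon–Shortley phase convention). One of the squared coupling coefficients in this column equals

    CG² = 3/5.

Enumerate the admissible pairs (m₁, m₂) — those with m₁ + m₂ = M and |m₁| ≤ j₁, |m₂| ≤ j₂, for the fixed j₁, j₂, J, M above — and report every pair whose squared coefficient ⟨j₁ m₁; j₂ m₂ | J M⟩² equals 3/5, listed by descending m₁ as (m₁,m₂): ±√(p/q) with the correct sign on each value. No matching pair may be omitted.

(2,2): +√(3/5)

Admissible pairs with m₁+m₂ = M = 4: (2,2), (3,1)
  (m₁,m₂)=(3,1): CG² = 2/5, CG = +√(2/5)
  (m₁,m₂)=(2,2): CG² = 3/5, CG = +√(3/5)   ← matches the target
Pairs with CG² = 3/5: (2,2): +√(3/5)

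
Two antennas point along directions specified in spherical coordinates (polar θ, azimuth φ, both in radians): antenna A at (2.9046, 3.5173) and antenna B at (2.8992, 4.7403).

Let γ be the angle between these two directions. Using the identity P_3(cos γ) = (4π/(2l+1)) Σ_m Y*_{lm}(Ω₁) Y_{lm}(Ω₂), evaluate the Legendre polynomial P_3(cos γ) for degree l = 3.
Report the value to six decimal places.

Term-by-term m-sum for l=3 (normalisation 4π/7 = 1.795196):
  term(m=-3) = -0.00003 + 0.00002j   from Y*(Ω₁)=-0.00232 - 0.00488j, Y(Ω₂)=-0.00048 - 0.00575j
  term(m=-2) = -0.00240 - 0.00201j   from Y*(Ω₁)=-0.04001 - 0.03738j, Y(Ω₂)=0.05707 - 0.00319j
  term(m=-1) = 0.02773 - 0.07650j   from Y*(Ω₁)=-0.26288 - 0.10369j, Y(Ω₂)=0.00804 + 0.28783j
  term(m=+0) = 0.38793 + 0.00000j   from Y*(Ω₁)=-0.62551 + 0.00000j, Y(Ω₂)=-0.62018 + 0.00000j
  term(m=+1) = 0.02773 + 0.07650j   from Y*(Ω₁)=0.26288 - 0.10369j, Y(Ω₂)=-0.00804 + 0.28783j
  term(m=+2) = -0.00240 + 0.00201j   from Y*(Ω₁)=-0.04001 + 0.03738j, Y(Ω₂)=0.05707 + 0.00319j
  term(m=+3) = -0.00003 - 0.00002j   from Y*(Ω₁)=0.00232 - 0.00488j, Y(Ω₂)=0.00048 - 0.00575j
Total Σ_m = 0.43854 - 0.00000j. Multiply by 1.795196: 0.78726 - 0.00000j. P_3(cos γ) = 0.787262

0.787262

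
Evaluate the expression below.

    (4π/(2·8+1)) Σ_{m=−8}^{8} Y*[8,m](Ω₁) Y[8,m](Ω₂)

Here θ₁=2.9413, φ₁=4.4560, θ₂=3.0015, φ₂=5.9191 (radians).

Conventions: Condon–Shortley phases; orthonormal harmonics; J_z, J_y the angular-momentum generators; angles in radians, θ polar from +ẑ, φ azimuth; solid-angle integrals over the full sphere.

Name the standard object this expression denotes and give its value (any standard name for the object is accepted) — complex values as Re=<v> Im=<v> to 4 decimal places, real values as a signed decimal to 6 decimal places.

Legendre polynomial (addition theorem), +0.244457

This sum is the spherical-harmonic addition theorem: it equals the Legendre polynomial P_l(cos γ) of the angle γ between the two directions.
Term-by-term m-sum for l=8 (normalisation 4π/17 = 0.739198):
  m=-8: Y*=-0.00000 - 0.00000j  Y=-0.00000 + 0.00000j  product 0.00000 + 0.00000j
  m=-7: Y*=-0.00002 + 0.00001j  Y=0.00000 - 0.00000j  product -0.00000 + 0.00000j
  m=-6: Y*=-0.00001 + 0.00031j  Y=-0.00002 + 0.00003j  product -0.00000 - 0.00000j
  m=-5: Y*=0.00272 + 0.00081j  Y=0.00012 - 0.00048j  product 0.00000 - 0.00000j
  m=-4: Y*=0.00989 - 0.01631j  Y=0.00056 + 0.00485j  product 0.00008 + 0.00004j
  m=-3: Y*=-0.06566 - 0.06782j  Y=-0.01627 - 0.03136j  product -0.00106 + 0.00316j
  m=-2: Y*=-0.28339 + 0.15955j  Y=0.13461 + 0.12002j  product -0.05730 - 0.01254j
  m=-1: Y*=0.17098 + 0.65219j  Y=-0.53929 - 0.20551j  product 0.04183 - 0.38686j
  m=+0: Y*=0.46211 + 0.00000j  Y=0.78682 + 0.00000j  product 0.36360 + 0.00000j
  m=+1: Y*=-0.17098 + 0.65219j  Y=0.53929 - 0.20551j  product 0.04183 + 0.38686j
  m=+2: Y*=-0.28339 - 0.15955j  Y=0.13461 - 0.12002j  product -0.05730 + 0.01254j
  m=+3: Y*=0.06566 - 0.06782j  Y=0.01627 - 0.03136j  product -0.00106 - 0.00316j
  m=+4: Y*=0.00989 + 0.01631j  Y=0.00056 - 0.00485j  product 0.00008 - 0.00004j
  m=+5: Y*=-0.00272 + 0.00081j  Y=-0.00012 - 0.00048j  product 0.00000 + 0.00000j
  m=+6: Y*=-0.00001 - 0.00031j  Y=-0.00002 - 0.00003j  product -0.00000 + 0.00000j
  m=+7: Y*=0.00002 + 0.00001j  Y=-0.00000 - 0.00000j  product -0.00000 - 0.00000j
  m=+8: Y*=-0.00000 + 0.00000j  Y=-0.00000 - 0.00000j  product 0.00000 - 0.00000j
Σ over m = 0.33071 - 0.00000j; ×(4π/17) → 0.24446 - 0.00000j. Real part: 0.244457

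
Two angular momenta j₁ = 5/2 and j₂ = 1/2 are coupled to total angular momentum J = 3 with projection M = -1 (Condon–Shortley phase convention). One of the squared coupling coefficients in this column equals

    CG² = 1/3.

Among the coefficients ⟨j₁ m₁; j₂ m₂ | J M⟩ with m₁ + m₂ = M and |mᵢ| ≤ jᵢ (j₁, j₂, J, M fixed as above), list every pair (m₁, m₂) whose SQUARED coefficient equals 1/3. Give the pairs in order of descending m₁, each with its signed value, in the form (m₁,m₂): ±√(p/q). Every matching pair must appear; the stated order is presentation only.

Admissible pairs with m₁+m₂ = M = -1: (-3/2,1/2), (-1/2,-1/2)
  (m₁,m₂)=(-1/2,-1/2): CG² = 2/3, CG = +√(2/3)
  (m₁,m₂)=(-3/2,1/2): CG² = 1/3, CG = +√(1/3)   ← matches the target
Pairs with CG² = 1/3: (-3/2,1/2): +√(1/3)

(-3/2,1/2): +√(1/3)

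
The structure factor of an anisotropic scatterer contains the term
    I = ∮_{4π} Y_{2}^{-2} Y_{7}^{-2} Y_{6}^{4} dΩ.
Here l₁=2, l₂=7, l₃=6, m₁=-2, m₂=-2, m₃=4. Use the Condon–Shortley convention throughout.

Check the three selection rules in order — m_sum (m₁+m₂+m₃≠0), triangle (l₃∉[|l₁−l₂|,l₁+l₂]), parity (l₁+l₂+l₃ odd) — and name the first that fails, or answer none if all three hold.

m₁+m₂+m₃ = -2 − 2 + 4 = 0  ✓
triangle: |2−7|=5 ≤ l₃=6 ≤ 2+7=9  ✓
parity: l₁+l₂+l₃ = 15 is odd  ✗

parity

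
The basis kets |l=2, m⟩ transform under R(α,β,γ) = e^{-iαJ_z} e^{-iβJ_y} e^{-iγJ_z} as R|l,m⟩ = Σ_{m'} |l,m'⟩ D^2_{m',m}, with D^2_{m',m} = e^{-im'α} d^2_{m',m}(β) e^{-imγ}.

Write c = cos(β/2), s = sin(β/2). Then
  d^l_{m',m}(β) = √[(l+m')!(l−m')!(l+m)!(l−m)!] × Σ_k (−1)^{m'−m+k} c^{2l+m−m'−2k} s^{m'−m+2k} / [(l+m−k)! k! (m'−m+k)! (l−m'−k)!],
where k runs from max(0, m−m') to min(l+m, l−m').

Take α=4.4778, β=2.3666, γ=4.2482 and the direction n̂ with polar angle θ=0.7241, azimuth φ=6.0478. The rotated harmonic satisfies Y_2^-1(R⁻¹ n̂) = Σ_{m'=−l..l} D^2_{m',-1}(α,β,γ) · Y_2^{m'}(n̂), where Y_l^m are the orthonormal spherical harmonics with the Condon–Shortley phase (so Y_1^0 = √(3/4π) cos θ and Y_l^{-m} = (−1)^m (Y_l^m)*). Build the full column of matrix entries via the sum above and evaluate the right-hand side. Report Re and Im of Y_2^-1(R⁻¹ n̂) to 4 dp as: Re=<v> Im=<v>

Re=0.1477 Im=-0.3163

Need the full column D^2_{m',-1} for m'=−2..2 at α=4.4778, β=2.3666, γ=4.2482.
cos(β/2)=0.377872, sin(β/2)=0.925858
d^2_{-2,-1}: single k=1 term ⇒ +0.099910;  D = +0.080290+0.059459i
d^2_{-1,-1}: k∈[0..1] ⇒ +0.020388 -0.367196 = -0.346808;  D = +0.265526-0.223096i
d^2_{0,-1}: k∈[0..1] ⇒ -0.122364 +0.734604 = +0.612240;  D = -0.274098-0.547456i
d^2_{1,-1}: k∈[0..1] ⇒ +0.367196 -0.734814 = -0.367618;  D = -0.357971+0.083665i
d^2_{2,-1}: single k=0 term ⇒ -0.599801;  D = +0.002992-0.599794i
Y_2^{m'}(θ=0.7241,φ=6.0478) and Σ D·Y over m':
  (+0.0803+0.0595i)·(+0.1511+0.0769i)  (+0.2655-0.2231i)·(+0.3728+0.0894i)  (-0.2741-0.5475i)·(+0.2155+0.0000i)  (-0.3580+0.0837i)·(-0.3728+0.0894i)  (+0.0030-0.5998i)·(+0.1511-0.0769i)
Y_2^-1(R⁻¹ n̂) = +0.147719-0.316320i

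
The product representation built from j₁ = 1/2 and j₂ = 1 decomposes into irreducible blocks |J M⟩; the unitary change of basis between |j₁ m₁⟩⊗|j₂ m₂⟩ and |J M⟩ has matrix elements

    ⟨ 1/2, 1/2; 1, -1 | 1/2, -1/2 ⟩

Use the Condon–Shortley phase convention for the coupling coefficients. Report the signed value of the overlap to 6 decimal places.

√[2·1!0!1!/3! · 1!0!0!2!0!1!] = √(2/3)
  +(−1)^0/∏(0,1,0,0,0,1)! = 1  (running 1)
⟨..|..⟩ = √(2/3)·(1) = +0.816497

+√(2/3) ≈ +0.816497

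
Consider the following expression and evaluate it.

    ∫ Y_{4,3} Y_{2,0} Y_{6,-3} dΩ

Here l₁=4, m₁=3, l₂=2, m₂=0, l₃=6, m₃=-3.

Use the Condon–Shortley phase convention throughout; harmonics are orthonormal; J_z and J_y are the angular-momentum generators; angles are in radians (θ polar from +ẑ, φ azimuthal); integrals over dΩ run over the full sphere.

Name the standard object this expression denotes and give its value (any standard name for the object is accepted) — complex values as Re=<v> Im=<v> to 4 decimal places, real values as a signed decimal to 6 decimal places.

This is a Gaunt coefficient — the integral of a triple product of spherical harmonics over the sphere.
Checks pass: Σm=0; 12 even; l₃=6∈[2,6].
(2·4+1)(2·2+1)(2·6+1) = 585
Δ: 0! 8! 4! / 13! → 1/6435
sum: t=0:+1/2304 = 1/2304
3j²(4 2 6; 0 0 0) = Δ·Π!·Σ² = 5/143  (sign +1)
sum: t=0:+1/20160 = 1/20160
3j²(4 2 6; 3 0 -3) = Δ·Π!·Σ² = 12/715  (sign -1)
combine: 4πI² = 585·5/143·12/715 = 540/1573
take √, sign -1: I = -0.16528277

Gaunt coefficient, -0.165283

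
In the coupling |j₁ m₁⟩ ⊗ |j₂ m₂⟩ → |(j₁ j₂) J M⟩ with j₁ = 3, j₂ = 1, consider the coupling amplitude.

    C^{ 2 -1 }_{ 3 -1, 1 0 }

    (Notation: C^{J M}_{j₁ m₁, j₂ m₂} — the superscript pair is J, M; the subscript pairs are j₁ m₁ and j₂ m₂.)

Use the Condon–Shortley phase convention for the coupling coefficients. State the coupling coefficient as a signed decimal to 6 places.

-0.617213  (= −√(8/21))

√[5·2!4!0!/7! · 2!4!1!1!1!3!] = √(96/7)
  +(−1)^1/∏(1,1,3,0,1,0)! = -1/6  (running -1/6)
⟨..|..⟩ = √(96/7)·(-1/6) = -0.617213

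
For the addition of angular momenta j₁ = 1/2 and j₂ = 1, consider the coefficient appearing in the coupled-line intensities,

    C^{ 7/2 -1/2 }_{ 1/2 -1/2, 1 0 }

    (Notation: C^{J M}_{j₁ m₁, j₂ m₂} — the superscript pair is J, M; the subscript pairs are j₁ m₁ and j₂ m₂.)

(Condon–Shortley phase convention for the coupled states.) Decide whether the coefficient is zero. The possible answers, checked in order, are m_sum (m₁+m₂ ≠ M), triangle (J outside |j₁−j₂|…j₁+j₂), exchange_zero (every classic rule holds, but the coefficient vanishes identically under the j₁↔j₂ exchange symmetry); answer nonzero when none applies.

m-sum: m₁+m₂ = -1/2+0 = -1/2, M = -1/2  ✓
triangle: need |j₁−j₂| ≤ J ≤ j₁+j₂, i.e. J ∈ [1/2, 3/2]; J = 7/2 is outside ✗ ⇒ coefficient is 0

triangle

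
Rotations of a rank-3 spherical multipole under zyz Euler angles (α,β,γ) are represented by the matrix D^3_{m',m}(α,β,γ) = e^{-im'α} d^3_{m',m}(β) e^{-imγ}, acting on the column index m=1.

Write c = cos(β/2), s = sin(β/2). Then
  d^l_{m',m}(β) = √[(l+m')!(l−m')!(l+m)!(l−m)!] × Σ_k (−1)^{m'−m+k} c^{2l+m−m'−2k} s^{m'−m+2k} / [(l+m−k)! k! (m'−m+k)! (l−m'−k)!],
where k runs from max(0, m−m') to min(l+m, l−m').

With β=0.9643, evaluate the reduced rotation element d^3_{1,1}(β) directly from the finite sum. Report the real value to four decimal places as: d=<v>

d=-0.3585

d^3_{1,1}(β=0.9643) via the finite sum:
c=cos(0.964300/2)=0.886000, s=sin(0.964300/2)=0.463685; N=√[24·2·24·2]=48.000000
Admissible k: 0..2 (factorial args all ≥0)
  k=0: (−1)^0·48.0000/(48)·0.8860^6·0.4637^0 = +0.483729
  k=1: (−1)^1·48.0000/(6)·0.8860^4·0.4637^2 = -1.059916
  k=2: (−1)^2·48.0000/(8)·0.8860^2·0.4637^4 = +0.217727
d^3_{1,1}(0.9643) = +0.483729 -1.059916 +0.217727 = -0.358460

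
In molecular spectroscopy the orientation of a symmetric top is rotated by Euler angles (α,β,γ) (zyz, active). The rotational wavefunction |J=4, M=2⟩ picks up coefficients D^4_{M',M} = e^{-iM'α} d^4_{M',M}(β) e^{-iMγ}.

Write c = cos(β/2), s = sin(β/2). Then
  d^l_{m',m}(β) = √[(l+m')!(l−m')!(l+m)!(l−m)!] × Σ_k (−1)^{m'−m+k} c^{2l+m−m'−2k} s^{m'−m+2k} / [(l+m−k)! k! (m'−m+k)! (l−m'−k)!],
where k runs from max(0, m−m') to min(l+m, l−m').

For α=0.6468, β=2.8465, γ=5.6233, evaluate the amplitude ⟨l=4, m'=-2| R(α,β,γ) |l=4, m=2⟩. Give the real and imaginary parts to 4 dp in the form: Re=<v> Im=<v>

Re=-0.5874 Im=0.3428

First d^4_{-2,2}(β=2.8465), then the phase factors e^{-i(-2)α} and e^{-i(2)γ}:
Half-angle: c=0.147012, s=0.989135. N=√(2·720·720·2)=1440.000000
The bounds max(0,m−m')=4 and min(l+m,l−m')=6 give 3 terms
  k=4: (−1)^0·1440.0000/(96)·0.1470^4·0.9891^4 = +0.006707
  k=5: (−1)^1·1440.0000/(120)·0.1470^2·0.9891^6 = -0.242894
  k=6: (−1)^2·1440.0000/(1440)·0.1470^0·0.9891^8 = +0.916313
d^4_{-2,2}(2.8465) = +0.006707 -0.242894 +0.916313 = +0.680126
Attach z-rotation phases: D = e^{-i(-2)(0.6468)}·(+0.680126)·e^{-i(2)(5.6233)} = -0.587427+0.342782i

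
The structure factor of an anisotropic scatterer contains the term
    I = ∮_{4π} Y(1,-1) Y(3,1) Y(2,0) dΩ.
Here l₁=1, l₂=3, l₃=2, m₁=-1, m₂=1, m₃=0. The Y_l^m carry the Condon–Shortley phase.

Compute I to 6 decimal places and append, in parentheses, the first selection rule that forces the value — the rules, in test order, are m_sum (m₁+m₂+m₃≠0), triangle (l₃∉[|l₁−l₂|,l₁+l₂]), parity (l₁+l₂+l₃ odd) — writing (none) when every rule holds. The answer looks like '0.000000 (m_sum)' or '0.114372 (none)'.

m-sum 0 ✓  L=6 even ✓  2≤2≤4 ✓
Π(2lᵢ+1) = 3×7×5 = 105
triangle coeff Δ(1,3,2) = 1/105
Σ_t [1,1]: t=1:−1/4 = -1/4
(3j)²=3/35 [(1 3 2; 0 0 0)], sign=-1
Σ_t [2,2]: t=2:+1/8 = 1/8
(3j)²=2/35 [(1 3 2; -1 1 0)], sign=+1
⇒ 4πI² = 18/35
I = (-1)√(18/35/(4π)) = -0.20230066
No selection rule forces the value: the integral is nonzero (none).

-0.202301 (none)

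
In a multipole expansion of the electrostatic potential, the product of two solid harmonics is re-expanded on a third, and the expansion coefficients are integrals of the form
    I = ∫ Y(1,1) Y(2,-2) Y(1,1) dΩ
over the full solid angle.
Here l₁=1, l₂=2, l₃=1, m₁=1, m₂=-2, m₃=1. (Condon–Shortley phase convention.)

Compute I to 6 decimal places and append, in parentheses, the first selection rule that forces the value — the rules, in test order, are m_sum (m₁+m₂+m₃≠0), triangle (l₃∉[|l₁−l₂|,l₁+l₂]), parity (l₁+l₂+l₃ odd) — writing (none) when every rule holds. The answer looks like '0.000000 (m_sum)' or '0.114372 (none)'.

0.309019 (none)

m-sum 0 ✓  L=4 even ✓  1≤1≤3 ✓
Π(2lᵢ+1) = 3×5×3 = 45
triangle coeff Δ(1,2,1) = 1/30
Σ_t [1,1]: t=1:−1/1 = -1/1
(3j)²=2/15 [(1 2 1; 0 0 0)], sign=+1
Σ_t [0,0]: t=0:+1/4 = 1/4
(3j)²=1/5 [(1 2 1; 1 -2 1)], sign=+1
⇒ 4πI² = 6/5
I = (+1)√(6/5/(4π)) = 0.30901936
No selection rule forces the value: the integral is nonzero (none).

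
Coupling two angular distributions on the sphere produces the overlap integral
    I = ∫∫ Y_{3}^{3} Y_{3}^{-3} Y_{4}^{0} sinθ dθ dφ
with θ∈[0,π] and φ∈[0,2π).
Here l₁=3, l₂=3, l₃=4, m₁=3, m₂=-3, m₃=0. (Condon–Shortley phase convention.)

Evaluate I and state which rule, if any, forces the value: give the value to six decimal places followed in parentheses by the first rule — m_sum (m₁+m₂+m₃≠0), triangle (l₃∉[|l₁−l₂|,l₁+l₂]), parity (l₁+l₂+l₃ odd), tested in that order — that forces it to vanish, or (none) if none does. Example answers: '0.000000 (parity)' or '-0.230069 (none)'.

-0.076935 (none)

m-sum 0 ✓  L=10 even ✓  0≤4≤6 ✓
Π(2lᵢ+1) = 7×7×9 = 441
triangle coeff Δ(3,3,4) = 1/34650
Σ_t [0,2]: t=0:+1/72 t=1:−1/16 t=2:+1/72 = -5/144
(3j)²=2/77 [(3 3 4; 0 0 0)], sign=-1
Σ_t [0,0]: t=0:+1/1152 = 1/1152
(3j)²=1/154 [(3 3 4; 3 -3 0)], sign=+1
⇒ 4πI² = 9/121
I = (-1)√(9/121/(4π)) = -0.07693494
No selection rule forces the value: the integral is nonzero (none).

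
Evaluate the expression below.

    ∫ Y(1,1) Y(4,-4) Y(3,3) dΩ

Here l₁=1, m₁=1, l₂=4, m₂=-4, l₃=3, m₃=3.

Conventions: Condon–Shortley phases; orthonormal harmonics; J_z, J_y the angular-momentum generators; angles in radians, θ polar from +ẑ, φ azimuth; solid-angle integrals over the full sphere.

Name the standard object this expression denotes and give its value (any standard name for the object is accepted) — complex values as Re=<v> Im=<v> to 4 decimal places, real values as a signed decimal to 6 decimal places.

This is a Gaunt coefficient — the integral of a triple product of spherical harmonics over the sphere.
Rules hold: Σm=0, L=8 even, 3≤3≤5.
N = 3·9·7 = 189
Δ = 2!·0!·6!/9! = 1/252
Racah Σ t=1..1: t=1:−1/36 = -1/36
⇒ 3j(1 4 3; 0 0 0)² = 4/63, sgn +1
Racah Σ t=0..0: t=0:+1/1440 = 1/1440
⇒ 3j(1 4 3; 1 -4 3)² = 1/9, sgn +1
4πI² = N·(3j₀)²·(3jₘ)² = 4/3
I = +1·√(1.33333/4π) = 0.32573501

Gaunt coefficient, +0.325735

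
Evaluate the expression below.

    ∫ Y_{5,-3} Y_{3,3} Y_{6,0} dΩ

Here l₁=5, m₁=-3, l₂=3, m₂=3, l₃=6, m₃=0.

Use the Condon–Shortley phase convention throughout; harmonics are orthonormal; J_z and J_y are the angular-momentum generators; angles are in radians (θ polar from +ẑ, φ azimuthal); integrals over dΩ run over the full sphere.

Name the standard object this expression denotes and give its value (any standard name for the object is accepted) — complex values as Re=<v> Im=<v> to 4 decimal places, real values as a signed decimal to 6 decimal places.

Gaunt coefficient, -0.110086

This is a Gaunt coefficient — the integral of a triple product of spherical harmonics over the sphere.
m-sum 0 ✓  L=14 even ✓  2≤6≤8 ✓
Π(2lᵢ+1) = 11×7×13 = 1001
triangle coeff Δ(5,3,6) = 1/675675
Σ_t [0,2]: t=0:+1/8640 t=1:−1/2304 t=2:+1/8640 = -7/34560
(3j)²=7/429 [(5 3 6; 0 0 0)], sign=-1
Σ_t [2,2]: t=2:+1/69120 = 1/69120
(3j)²=4/429 [(5 3 6; -3 3 0)], sign=+1
⇒ 4πI² = 196/1287
I = (-1)√(196/1287/(4π)) = -0.11008644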